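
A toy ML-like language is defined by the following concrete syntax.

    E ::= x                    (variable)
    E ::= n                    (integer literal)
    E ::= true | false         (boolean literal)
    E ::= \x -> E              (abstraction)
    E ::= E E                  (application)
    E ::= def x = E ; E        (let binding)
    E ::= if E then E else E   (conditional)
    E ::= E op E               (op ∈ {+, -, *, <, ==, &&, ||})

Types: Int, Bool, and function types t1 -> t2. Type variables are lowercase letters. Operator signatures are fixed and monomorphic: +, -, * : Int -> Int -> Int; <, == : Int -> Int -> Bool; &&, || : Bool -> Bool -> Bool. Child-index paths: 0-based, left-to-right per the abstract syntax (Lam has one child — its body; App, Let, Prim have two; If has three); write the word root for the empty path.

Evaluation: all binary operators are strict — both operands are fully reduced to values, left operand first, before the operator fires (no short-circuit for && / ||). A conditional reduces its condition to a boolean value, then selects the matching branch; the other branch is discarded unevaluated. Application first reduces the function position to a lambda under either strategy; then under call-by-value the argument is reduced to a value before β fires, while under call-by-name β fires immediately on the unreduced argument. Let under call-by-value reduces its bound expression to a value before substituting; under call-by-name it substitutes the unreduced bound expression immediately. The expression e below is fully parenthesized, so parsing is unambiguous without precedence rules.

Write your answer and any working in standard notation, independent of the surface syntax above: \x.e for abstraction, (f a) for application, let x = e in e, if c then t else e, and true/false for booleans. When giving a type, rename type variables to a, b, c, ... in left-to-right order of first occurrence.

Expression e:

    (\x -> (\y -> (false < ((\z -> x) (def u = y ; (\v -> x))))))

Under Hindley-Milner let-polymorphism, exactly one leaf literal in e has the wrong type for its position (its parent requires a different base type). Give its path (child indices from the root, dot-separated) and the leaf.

Trace:
  unify Bool ~ Int
  FAIL: mismatch Bool ~ Int

Answer: 0.0.0 : false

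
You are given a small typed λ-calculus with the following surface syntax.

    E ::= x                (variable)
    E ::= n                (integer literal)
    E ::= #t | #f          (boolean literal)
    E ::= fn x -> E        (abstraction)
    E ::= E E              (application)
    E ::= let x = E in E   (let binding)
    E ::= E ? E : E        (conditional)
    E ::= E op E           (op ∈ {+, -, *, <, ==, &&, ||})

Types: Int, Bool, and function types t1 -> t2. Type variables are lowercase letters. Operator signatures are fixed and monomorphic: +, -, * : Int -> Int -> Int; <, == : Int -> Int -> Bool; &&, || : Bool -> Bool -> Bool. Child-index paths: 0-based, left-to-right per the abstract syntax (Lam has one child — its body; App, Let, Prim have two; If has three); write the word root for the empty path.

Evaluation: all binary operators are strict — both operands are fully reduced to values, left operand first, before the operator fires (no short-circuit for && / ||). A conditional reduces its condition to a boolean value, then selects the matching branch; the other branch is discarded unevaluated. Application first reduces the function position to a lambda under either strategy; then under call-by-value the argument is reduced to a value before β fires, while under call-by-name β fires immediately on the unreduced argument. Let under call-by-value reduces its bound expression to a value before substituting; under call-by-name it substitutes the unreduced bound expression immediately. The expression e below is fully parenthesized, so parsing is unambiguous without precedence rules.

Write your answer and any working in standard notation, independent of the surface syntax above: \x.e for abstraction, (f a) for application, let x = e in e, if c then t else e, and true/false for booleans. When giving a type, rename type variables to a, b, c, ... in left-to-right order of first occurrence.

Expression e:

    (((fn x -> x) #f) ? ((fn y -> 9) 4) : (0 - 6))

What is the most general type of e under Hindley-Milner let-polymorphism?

Answer: Int

Trace:
x : a
\x._ : a -> a
  unify a -> a ~ Bool -> b
  unify a ~ Bool
  unify Bool ~ b
_ _ : Bool
  unify Bool ~ Bool
\y._ : c -> Int
  unify c -> Int ~ Int -> d
  unify c ~ Int
  unify Int ~ d
_ _ : Int
  unify Int ~ Int
  unify Int ~ Int
  unify Int ~ Int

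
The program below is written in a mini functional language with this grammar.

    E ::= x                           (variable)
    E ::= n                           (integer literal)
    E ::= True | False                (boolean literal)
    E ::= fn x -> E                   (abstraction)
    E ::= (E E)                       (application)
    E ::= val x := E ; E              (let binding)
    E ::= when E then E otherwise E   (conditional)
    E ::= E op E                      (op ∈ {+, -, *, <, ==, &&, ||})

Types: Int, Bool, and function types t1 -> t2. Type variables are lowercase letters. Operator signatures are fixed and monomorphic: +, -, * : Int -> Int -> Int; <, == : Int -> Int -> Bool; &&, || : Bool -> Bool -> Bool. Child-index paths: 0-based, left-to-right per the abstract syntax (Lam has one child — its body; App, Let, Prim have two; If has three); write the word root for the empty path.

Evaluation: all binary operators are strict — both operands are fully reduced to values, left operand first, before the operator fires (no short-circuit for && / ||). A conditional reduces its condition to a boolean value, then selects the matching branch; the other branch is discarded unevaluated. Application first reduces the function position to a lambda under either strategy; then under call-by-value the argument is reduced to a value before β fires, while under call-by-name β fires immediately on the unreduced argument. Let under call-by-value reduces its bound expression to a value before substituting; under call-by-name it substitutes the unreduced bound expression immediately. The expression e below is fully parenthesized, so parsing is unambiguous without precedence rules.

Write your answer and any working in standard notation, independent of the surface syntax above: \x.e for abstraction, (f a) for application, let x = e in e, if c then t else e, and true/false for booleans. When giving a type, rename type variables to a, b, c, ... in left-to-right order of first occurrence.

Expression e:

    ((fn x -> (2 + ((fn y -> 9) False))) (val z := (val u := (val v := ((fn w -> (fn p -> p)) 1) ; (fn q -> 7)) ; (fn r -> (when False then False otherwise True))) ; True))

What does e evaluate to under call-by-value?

Derivation:
step 0: ((\x.(2 + ((\y.9) false))) (let z = (let u = (let v = ((\w.(\p.p)) 1) in (\q.7)) in (\r.(if false then false else true))) in true))
step 1: [beta@1.0.0.0] ((\x.(2 + ((\y.9) false))) (let z = (let u = (let v = (\p.p) in (\q.7)) in (\r.(if false then false else true))) in true))
step 2: [let@1.0.0] ((\x.(2 + ((\y.9) false))) (let z = (let u = (\q.7) in (\r.(if false then false else true))) in true))
step 3: [let@1.0] ((\x.(2 + ((\y.9) false))) (let z = (\r.(if false then false else true)) in true))
step 4: [let@1] ((\x.(2 + ((\y.9) false))) true)
step 5: [beta@root] (2 + ((\y.9) false))
step 6: [beta@1] (2 + 9)
step 7: [delta@root] 11

Answer: 11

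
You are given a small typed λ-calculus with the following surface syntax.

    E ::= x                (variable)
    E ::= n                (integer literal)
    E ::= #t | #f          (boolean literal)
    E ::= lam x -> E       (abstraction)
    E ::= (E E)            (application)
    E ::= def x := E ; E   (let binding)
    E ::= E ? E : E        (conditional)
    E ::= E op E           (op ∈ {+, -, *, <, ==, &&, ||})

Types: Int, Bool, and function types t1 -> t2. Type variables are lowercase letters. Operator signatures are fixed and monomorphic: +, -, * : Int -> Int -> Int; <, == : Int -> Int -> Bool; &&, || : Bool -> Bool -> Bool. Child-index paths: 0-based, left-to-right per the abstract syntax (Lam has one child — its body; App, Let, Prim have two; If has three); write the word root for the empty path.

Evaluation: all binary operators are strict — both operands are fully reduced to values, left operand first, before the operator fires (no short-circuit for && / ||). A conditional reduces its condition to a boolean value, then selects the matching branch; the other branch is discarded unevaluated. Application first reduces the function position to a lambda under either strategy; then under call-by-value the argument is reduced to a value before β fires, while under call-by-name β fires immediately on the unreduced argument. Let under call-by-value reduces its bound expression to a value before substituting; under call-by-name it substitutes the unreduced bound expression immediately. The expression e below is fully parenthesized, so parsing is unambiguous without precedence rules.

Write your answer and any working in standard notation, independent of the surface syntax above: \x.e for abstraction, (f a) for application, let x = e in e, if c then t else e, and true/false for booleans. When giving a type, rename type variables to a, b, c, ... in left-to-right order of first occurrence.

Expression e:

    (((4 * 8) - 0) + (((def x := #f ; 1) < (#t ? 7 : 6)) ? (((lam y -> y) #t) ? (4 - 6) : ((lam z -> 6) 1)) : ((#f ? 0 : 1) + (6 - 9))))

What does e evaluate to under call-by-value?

Answer: 30

Derivation:
step 0: (((4 * 8) - 0) + (if ((let x = false in 1) < (if true then 7 else 6)) then (if ((\y.y) true) then (4 - 6) else ((\z.6) 1)) else ((if false then 0 else 1) + (6 - 9))))
step 1: [delta@0.0] ((32 - 0) + (if ((let x = false in 1) < (if true then 7 else 6)) then (if ((\y.y) true) then (4 - 6) else ((\z.6) 1)) else ((if false then 0 else 1) + (6 - 9))))
step 2: [delta@0] (32 + (if ((let x = false in 1) < (if true then 7 else 6)) then (if ((\y.y) true) then (4 - 6) else ((\z.6) 1)) else ((if false then 0 else 1) + (6 - 9))))
step 3: [let@1.0.0] (32 + (if (1 < (if true then 7 else 6)) then (if ((\y.y) true) then (4 - 6) else ((\z.6) 1)) else ((if false then 0 else 1) + (6 - 9))))
step 4: [if@1.0.1] (32 + (if (1 < 7) then (if ((\y.y) true) then (4 - 6) else ((\z.6) 1)) else ((if false then 0 else 1) + (6 - 9))))
step 5: [delta@1.0] (32 + (if true then (if ((\y.y) true) then (4 - 6) else ((\z.6) 1)) else ((if false then 0 else 1) + (6 - 9))))
step 6: [if@1] (32 + (if ((\y.y) true) then (4 - 6) else ((\z.6) 1)))
step 7: [beta@1.0] (32 + (if true then (4 - 6) else ((\z.6) 1)))
step 8: [if@1] (32 + (4 - 6))
step 9: [delta@1] (32 + -2)
step 10: [delta@root] 30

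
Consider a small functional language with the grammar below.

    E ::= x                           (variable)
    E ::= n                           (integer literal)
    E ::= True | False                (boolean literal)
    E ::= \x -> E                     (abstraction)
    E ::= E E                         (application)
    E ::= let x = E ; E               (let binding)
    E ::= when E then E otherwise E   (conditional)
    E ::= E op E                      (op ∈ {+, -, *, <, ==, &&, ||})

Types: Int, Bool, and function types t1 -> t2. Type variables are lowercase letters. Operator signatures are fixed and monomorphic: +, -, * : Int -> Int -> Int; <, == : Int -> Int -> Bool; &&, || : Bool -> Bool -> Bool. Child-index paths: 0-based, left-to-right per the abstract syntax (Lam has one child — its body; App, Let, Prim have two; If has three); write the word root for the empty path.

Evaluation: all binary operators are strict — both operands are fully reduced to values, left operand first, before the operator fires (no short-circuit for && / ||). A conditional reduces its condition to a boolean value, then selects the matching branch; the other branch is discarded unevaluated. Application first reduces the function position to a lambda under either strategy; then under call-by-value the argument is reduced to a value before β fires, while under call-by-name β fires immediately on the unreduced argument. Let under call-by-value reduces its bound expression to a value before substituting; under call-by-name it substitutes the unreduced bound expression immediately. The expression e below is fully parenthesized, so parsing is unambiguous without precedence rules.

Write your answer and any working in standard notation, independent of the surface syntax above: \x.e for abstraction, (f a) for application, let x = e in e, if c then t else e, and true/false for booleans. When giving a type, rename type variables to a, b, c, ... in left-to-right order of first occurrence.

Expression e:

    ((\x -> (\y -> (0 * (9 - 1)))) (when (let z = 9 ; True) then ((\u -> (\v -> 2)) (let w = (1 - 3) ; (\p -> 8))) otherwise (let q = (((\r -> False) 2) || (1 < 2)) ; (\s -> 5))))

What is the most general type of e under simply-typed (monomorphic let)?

Working:
  unify Int ~ Int
  unify Int ~ Int
  unify Int ~ Int
  unify Int ~ Int
\y._ : b -> Int
\x._ : a -> b -> Int
let z : Int
  unify Bool ~ Bool
\v._ : d -> Int
\u._ : c -> d -> Int
  unify Int ~ Int
  unify Int ~ Int
let w : Int
\p._ : e -> Int
  unify c -> d -> Int ~ (e -> Int) -> f
  unify c ~ e -> Int
  unify d -> Int ~ f
_ _ : d -> Int
\r._ : g -> Bool
  unify g -> Bool ~ Int -> h
  unify g ~ Int
  unify Bool ~ h
_ _ : Bool
  unify Bool ~ Bool
  unify Int ~ Int
  unify Int ~ Int
  unify Bool ~ Bool
let q : Bool
\s._ : i -> Int
  unify d -> Int ~ i -> Int
  unify d ~ i
  unify Int ~ Int
  unify a -> b -> Int ~ (i -> Int) -> j
  unify a ~ i -> Int
  unify b -> Int ~ j
_ _ : b -> Int

Answer: a -> Int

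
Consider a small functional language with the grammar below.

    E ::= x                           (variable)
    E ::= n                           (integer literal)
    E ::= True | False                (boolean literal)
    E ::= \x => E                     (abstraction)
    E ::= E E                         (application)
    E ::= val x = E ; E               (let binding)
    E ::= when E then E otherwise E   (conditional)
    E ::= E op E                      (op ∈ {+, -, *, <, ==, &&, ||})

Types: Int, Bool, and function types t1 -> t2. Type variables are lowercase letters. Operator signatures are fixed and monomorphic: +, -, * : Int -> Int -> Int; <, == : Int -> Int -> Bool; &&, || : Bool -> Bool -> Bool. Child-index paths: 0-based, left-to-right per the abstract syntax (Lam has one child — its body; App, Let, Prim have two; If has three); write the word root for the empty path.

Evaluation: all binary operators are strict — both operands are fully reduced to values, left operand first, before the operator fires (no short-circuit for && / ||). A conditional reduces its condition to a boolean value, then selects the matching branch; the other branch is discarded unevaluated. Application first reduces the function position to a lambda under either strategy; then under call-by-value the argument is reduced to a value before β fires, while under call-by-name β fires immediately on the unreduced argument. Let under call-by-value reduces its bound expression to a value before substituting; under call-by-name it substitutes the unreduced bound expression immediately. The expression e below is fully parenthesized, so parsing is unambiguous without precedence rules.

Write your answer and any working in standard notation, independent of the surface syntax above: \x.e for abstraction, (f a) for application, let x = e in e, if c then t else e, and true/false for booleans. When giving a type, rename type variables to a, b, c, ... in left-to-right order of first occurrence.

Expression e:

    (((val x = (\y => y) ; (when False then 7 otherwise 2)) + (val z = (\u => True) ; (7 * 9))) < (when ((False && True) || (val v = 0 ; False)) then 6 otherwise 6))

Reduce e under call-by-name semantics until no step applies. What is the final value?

Derivation:
step 0: (((let x = (\y.y) in (if false then 7 else 2)) + (let z = (\u.true) in (7 * 9))) < (if ((false && true) || (let v = 0 in false)) then 6 else 6))
step 1: [let@0.0] (((if false then 7 else 2) + (let z = (\u.true) in (7 * 9))) < (if ((false && true) || (let v = 0 in false)) then 6 else 6))
step 2: [if@0.0] ((2 + (let z = (\u.true) in (7 * 9))) < (if ((false && true) || (let v = 0 in false)) then 6 else 6))
step 3: [let@0.1] ((2 + (7 * 9)) < (if ((false && true) || (let v = 0 in false)) then 6 else 6))
step 4: [delta@0.1] ((2 + 63) < (if ((false && true) || (let v = 0 in false)) then 6 else 6))
step 5: [delta@0] (65 < (if ((false && true) || (let v = 0 in false)) then 6 else 6))
step 6: [delta@1.0.0] (65 < (if (false || (let v = 0 in false)) then 6 else 6))
step 7: [let@1.0.1] (65 < (if (false || false) then 6 else 6))
step 8: [delta@1.0] (65 < (if false then 6 else 6))
step 9: [if@1] (65 < 6)
step 10: [delta@root] false

Answer: false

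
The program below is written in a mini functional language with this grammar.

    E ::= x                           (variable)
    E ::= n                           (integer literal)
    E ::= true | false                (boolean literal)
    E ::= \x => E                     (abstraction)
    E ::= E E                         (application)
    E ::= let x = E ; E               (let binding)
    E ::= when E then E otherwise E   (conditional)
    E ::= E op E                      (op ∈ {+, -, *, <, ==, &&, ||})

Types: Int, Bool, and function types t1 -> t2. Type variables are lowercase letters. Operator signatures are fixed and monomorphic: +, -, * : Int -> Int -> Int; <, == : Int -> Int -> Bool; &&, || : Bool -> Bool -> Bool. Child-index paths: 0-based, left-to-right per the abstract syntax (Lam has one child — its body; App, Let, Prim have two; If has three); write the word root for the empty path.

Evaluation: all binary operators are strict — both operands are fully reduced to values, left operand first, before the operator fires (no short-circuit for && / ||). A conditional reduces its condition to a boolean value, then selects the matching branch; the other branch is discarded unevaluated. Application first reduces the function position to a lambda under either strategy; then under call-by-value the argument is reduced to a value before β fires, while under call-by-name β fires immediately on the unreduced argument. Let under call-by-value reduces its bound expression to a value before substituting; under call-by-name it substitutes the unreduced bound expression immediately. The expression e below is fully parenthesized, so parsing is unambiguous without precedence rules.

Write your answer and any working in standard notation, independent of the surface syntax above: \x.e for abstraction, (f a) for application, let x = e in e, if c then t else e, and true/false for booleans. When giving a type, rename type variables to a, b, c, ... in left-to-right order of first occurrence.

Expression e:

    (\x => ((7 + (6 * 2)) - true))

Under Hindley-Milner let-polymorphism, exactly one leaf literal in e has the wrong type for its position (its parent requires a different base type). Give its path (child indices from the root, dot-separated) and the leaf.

Trace:
  unify Int ~ Int
  unify Int ~ Int
  unify Int ~ Int
  unify Int ~ Int
  unify Int ~ Int
  unify Bool ~ Int
  FAIL: mismatch Bool ~ Int

Answer: 0.1 : true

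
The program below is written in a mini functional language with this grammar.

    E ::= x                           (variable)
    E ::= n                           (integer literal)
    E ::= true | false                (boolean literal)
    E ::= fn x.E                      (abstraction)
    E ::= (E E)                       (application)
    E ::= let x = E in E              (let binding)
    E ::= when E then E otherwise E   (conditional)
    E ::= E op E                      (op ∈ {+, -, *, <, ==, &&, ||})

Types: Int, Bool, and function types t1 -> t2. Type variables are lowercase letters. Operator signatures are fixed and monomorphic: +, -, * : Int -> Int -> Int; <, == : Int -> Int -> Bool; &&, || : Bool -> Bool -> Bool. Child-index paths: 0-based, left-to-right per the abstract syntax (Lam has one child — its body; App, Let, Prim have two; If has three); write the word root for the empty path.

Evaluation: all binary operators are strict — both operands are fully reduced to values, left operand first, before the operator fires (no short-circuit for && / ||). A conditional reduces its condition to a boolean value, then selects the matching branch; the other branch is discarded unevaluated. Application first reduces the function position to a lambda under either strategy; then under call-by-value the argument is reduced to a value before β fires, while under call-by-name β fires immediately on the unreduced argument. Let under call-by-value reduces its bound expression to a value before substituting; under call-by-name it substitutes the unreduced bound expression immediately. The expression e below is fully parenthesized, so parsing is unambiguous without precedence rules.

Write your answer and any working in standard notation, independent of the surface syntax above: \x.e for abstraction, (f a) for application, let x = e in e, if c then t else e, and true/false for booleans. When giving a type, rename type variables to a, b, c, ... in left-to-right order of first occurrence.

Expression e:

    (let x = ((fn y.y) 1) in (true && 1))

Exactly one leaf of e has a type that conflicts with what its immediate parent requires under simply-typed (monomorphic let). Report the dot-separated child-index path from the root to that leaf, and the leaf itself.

Answer: 1.1 : 1

Trace:
y : a
\y._ : a -> a
  unify a -> a ~ Int -> b
  unify a ~ Int
  unify Int ~ b
_ _ : Int
let x : Int
  unify Bool ~ Bool
  unify Int ~ Bool
  FAIL: mismatch Int ~ Bool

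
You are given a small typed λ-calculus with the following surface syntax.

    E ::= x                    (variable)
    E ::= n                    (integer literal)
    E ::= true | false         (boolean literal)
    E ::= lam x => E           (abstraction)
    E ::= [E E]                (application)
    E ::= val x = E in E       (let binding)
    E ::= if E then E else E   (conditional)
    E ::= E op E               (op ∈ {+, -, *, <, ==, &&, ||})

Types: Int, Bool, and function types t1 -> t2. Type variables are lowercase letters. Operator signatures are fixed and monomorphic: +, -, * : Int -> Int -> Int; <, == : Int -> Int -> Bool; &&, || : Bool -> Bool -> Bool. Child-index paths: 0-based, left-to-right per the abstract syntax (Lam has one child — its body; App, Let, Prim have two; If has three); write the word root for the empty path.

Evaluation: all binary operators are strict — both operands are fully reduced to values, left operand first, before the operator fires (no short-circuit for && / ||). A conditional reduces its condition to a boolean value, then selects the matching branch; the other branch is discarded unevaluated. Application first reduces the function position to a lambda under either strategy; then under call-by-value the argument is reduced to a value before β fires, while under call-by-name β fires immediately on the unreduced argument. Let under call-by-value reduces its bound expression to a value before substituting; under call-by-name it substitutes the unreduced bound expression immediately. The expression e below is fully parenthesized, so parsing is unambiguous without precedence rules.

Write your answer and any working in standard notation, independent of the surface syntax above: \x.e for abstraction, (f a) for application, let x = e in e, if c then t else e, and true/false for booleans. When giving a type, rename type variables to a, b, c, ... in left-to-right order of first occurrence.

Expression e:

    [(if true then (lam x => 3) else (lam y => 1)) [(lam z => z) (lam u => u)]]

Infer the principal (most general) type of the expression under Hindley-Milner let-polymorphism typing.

Derivation:
  unify Bool ~ Bool
\x._ : a -> Int
\y._ : b -> Int
  unify a -> Int ~ b -> Int
  unify a ~ b
  unify Int ~ Int
z : c
\z._ : c -> c
u : d
\u._ : d -> d
  unify c -> c ~ (d -> d) -> e
  unify c ~ d -> d
  unify d -> d ~ e
_ _ : d -> d
  unify b -> Int ~ (d -> d) -> f
  unify b ~ d -> d
  unify Int ~ f
_ _ : Int

Answer: Int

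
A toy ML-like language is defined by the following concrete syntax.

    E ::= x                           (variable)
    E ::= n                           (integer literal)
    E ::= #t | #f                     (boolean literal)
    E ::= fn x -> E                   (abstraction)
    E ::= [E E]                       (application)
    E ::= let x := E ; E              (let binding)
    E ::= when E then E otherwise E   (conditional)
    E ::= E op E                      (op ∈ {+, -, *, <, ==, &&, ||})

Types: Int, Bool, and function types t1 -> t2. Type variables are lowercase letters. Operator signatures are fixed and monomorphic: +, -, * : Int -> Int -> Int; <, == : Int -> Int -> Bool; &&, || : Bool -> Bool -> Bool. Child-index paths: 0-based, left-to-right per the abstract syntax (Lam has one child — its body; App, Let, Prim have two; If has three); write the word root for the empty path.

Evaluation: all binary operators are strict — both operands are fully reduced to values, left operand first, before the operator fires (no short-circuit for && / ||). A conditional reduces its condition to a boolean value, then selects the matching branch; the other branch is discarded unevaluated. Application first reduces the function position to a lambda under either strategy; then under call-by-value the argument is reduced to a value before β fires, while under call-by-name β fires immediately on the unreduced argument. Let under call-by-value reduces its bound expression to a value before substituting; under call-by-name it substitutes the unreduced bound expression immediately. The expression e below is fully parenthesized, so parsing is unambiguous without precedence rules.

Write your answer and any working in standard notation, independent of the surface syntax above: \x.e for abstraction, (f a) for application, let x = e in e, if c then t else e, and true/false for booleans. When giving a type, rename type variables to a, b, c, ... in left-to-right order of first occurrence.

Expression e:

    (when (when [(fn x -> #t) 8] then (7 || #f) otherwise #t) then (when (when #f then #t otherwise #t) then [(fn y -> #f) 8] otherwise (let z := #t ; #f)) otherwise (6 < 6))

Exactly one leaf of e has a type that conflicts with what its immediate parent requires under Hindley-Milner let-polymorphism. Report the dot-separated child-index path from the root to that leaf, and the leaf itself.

Answer: 0.1.0 : 7

Trace:
\x._ : a -> Bool
  unify a -> Bool ~ Int -> b
  unify a ~ Int
  unify Bool ~ b
_ _ : Bool
  unify Bool ~ Bool
  unify Int ~ Bool
  FAIL: mismatch Int ~ Bool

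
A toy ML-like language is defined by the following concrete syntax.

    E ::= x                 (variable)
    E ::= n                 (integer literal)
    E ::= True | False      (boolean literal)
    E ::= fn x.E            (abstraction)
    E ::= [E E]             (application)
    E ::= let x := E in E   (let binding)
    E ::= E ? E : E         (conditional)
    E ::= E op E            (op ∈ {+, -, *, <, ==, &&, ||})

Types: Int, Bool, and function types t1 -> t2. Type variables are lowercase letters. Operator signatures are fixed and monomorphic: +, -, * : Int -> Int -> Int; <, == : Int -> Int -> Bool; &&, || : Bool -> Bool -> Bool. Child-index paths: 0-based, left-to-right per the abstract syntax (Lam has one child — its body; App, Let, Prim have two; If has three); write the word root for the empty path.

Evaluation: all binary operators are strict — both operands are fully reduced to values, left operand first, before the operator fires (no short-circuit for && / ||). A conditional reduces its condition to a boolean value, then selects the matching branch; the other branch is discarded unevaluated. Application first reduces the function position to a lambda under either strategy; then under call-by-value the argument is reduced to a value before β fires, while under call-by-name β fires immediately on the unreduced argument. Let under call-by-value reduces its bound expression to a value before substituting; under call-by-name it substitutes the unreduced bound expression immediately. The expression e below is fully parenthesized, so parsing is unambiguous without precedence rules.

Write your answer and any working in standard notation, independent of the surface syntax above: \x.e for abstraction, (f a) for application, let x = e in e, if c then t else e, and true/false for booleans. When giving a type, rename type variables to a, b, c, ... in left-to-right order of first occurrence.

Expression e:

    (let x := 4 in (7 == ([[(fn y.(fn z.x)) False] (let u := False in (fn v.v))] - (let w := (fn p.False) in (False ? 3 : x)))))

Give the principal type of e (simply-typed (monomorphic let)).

Answer: Bool

Working:
let x : Int
  unify Int ~ Int
x : Int
\z._ : b -> Int
\y._ : a -> b -> Int
  unify a -> b -> Int ~ Bool -> c
  unify a ~ Bool
  unify b -> Int ~ c
_ _ : b -> Int
let u : Bool
v : d
\v._ : d -> d
  unify b -> Int ~ (d -> d) -> e
  unify b ~ d -> d
  unify Int ~ e
_ _ : Int
  unify Int ~ Int
\p._ : f -> Bool
let w : f -> Bool
  unify Bool ~ Bool
x : Int
  unify Int ~ Int
  unify Int ~ Int
  unify Int ~ Int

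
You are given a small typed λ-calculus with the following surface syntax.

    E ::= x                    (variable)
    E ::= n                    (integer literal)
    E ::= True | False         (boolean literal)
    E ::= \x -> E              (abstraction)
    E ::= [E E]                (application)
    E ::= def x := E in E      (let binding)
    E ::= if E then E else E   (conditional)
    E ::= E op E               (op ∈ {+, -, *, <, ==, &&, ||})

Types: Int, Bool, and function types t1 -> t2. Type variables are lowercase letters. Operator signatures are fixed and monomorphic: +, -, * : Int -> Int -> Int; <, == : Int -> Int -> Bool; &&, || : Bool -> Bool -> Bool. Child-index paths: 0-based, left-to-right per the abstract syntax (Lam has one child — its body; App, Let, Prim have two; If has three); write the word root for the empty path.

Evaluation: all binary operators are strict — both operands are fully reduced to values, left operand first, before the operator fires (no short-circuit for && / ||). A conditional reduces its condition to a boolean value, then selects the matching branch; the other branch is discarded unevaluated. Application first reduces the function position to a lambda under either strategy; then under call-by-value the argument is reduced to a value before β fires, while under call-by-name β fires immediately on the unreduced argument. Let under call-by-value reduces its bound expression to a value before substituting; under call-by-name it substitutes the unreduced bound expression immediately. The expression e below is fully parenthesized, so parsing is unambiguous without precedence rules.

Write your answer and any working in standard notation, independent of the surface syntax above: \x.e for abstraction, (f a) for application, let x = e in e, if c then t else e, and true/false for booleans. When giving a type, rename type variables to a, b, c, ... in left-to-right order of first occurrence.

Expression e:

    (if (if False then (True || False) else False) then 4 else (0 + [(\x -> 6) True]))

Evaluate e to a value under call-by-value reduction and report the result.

Derivation:
step 0: (if (if false then (true || false) else false) then 4 else (0 + ((\x.6) true)))
step 1: [if@0] (if false then 4 else (0 + ((\x.6) true)))
step 2: [if@root] (0 + ((\x.6) true))
step 3: [beta@1] (0 + 6)
step 4: [delta@root] 6

Answer: 6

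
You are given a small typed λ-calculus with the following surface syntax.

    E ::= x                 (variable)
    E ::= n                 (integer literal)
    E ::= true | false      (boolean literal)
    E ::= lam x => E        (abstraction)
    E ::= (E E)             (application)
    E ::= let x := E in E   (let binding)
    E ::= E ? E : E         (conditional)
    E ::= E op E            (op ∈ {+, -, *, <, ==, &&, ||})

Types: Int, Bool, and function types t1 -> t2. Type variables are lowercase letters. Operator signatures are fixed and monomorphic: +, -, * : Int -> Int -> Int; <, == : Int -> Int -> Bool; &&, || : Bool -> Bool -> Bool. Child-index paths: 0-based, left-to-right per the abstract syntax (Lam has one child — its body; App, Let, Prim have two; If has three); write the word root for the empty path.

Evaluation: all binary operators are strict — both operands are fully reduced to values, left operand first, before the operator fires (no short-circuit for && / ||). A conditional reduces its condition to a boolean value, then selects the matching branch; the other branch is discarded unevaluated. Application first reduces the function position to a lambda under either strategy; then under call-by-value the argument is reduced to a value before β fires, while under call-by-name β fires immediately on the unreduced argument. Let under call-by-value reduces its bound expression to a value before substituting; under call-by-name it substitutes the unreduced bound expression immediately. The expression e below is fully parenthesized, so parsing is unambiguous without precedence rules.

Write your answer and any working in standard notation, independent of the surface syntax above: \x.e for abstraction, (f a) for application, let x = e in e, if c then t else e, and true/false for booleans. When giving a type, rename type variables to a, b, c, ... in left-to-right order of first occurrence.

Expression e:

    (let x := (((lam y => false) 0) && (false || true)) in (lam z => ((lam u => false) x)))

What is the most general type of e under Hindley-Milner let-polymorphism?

Answer: a -> Bool

Working:
\y._ : a -> Bool
  unify a -> Bool ~ Int -> b
  unify a ~ Int
  unify Bool ~ b
_ _ : Bool
  unify Bool ~ Bool
  unify Bool ~ Bool
  unify Bool ~ Bool
  unify Bool ~ Bool
let x : Bool
\u._ : d -> Bool
x : Bool
  unify d -> Bool ~ Bool -> e
  unify d ~ Bool
  unify Bool ~ e
_ _ : Bool
\z._ : c -> Bool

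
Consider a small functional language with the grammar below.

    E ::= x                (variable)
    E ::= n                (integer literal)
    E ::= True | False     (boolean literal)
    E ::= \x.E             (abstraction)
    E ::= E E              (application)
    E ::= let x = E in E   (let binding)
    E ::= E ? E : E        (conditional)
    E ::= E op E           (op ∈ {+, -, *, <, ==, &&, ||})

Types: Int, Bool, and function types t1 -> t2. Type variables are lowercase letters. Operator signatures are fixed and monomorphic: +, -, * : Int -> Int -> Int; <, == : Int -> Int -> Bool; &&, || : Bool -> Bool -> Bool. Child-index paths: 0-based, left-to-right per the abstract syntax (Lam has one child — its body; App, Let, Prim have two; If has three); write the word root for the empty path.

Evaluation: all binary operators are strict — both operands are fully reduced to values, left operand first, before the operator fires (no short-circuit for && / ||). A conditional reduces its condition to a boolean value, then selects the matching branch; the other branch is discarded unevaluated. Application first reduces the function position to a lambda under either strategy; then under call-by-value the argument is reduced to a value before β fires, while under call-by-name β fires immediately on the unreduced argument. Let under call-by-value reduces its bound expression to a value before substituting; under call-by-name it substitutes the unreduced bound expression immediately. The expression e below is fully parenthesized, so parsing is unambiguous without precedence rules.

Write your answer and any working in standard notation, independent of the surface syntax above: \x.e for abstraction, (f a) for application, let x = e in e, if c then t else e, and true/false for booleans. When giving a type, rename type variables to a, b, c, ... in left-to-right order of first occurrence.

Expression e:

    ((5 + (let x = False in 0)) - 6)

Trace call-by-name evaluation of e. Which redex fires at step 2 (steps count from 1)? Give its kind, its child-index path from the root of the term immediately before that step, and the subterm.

Answer: delta at 0 : (5 + 0)

Trace:
step 0: ((5 + (let x = false in 0)) - 6)
step 1: [let@0.1] ((5 + 0) - 6)
step 2: [delta@0] (5 - 6)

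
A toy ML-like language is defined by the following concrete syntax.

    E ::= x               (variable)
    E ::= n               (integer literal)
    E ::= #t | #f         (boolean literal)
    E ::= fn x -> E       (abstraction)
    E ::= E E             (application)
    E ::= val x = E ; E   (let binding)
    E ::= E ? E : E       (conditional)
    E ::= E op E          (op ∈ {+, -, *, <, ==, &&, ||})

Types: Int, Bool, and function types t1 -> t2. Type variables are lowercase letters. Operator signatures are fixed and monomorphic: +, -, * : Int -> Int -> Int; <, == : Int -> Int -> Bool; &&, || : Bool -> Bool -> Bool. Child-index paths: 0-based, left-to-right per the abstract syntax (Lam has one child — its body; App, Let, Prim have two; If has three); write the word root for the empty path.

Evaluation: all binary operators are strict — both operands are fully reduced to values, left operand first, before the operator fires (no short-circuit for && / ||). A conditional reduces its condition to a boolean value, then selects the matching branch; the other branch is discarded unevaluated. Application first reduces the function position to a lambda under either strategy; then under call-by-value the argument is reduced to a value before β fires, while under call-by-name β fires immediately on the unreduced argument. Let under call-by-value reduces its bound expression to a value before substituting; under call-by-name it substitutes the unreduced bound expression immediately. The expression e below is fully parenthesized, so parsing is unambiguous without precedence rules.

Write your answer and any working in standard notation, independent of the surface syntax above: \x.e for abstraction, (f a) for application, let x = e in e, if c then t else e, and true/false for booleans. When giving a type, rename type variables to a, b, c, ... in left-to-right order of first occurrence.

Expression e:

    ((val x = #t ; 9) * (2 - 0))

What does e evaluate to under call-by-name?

Derivation:
step 0: ((let x = true in 9) * (2 - 0))
step 1: [let@0] (9 * (2 - 0))
step 2: [delta@1] (9 * 2)
step 3: [delta@root] 18

Answer: 18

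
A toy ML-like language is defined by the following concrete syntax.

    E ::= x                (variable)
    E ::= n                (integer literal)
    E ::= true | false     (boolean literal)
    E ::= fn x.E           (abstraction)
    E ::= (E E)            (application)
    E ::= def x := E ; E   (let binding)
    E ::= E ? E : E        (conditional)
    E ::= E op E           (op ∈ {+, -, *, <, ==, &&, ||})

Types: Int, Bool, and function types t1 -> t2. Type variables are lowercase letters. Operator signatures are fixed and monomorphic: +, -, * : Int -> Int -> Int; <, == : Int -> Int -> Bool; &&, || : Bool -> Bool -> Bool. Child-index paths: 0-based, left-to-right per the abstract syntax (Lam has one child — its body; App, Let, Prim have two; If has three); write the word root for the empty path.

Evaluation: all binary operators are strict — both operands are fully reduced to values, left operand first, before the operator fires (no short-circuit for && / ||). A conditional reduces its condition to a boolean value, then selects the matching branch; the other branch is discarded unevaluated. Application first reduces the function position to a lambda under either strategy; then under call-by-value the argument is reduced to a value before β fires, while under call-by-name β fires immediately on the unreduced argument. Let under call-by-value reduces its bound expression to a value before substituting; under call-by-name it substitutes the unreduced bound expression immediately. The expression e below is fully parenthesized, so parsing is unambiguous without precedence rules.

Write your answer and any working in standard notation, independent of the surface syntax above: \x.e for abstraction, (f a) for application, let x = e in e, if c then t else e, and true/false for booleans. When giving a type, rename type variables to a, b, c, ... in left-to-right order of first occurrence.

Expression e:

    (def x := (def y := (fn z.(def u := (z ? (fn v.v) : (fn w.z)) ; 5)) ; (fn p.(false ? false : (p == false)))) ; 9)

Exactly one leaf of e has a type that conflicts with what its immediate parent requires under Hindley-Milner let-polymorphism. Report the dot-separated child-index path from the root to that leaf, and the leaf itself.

Working:
z : a
  unify a ~ Bool
v : b
\v._ : b -> b
z : Bool
\w._ : c -> Bool
  unify b -> b ~ c -> Bool
  unify b ~ c
  unify c ~ Bool
let u : Bool -> Bool
\z._ : Bool -> Int
let y : Bool -> Int
  unify Bool ~ Bool
p : d
  unify d ~ Int
  unify Bool ~ Int
  FAIL: mismatch Bool ~ Int

Answer: 0.1.0.2.1 : false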